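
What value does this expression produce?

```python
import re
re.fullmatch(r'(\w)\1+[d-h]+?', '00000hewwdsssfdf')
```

For `fullmatch`, every character of the input must be accounted for by the pattern.
Here the pattern can't cover the whole string, so the call returns None.

None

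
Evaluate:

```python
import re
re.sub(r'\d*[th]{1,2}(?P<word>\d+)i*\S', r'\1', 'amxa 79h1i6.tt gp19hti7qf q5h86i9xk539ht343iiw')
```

'amxa 1.tt gp19hti7qf q86xk343'

The pattern matches zero or more of a digit, then 1 to 2 of one of [th]; then one or more of a digit (captured as 'word'); then zero or more of a literal 'i', then a non-whitespace character.
Matches: at [5:11] → '79h1i6'; at [27:33] → '5h86i9'; at [35:46] → '539ht343iiw'.
The replacement refers to a captured group, so each match is rewritten using its own captured text.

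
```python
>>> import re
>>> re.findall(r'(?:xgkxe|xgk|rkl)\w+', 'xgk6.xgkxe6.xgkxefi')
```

Matches: at [0:4] → 'xgk6'; at [5:11] → 'xgkxe6'; at [12:19] → 'xgkxefi'.
Since nothing is captured, `findall` lists the 3 matched substrings directly.

['xgk6', 'xgkxe6', 'xgkxefi']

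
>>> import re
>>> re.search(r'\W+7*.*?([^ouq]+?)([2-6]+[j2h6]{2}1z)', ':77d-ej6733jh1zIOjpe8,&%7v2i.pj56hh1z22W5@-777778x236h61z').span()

(0, 15)

A `+?`/`*?`/`{m,n}?` starts at its minimum and grows only as far as needed for what follows to match.
The match spans [0:15] → ':77d-ej6733jh1z'.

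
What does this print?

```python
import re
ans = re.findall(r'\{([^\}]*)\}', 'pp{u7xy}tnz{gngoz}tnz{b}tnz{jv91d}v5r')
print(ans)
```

Scanning left to right: at [2:8] match '{u7xy}', group 1 = 'u7xy'; at [11:18] match '{gngoz}', group 1 = 'gngoz'; at [21:24] match '{b}', group 1 = 'b'; at [27:34] match '{jv91d}', group 1 = 'jv91d'.
Because there's exactly one group, `findall` drops the full match and keeps group 1 from each hit.

['u7xy', 'gngoz', 'b', 'jv91d']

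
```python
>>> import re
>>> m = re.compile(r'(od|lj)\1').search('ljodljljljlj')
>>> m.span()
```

`\1` is not a pattern — it's the concrete string captured by group 1, re-applied verbatim.
The match spans [4:8] → 'ljlj'.

(4, 8)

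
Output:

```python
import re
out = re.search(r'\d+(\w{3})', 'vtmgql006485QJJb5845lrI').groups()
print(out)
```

The match spans [6:15] → '006485QJJ'.
Captured: group 1 = 'QJJ'.

('QJJ',)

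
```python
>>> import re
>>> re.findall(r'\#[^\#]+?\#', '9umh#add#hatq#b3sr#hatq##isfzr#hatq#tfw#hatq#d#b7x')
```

With no groups in the pattern, `findall` gives back each whole match — 5 here.

['#add#', '#b3sr#', '#isfzr#', '#tfw#', '#d#']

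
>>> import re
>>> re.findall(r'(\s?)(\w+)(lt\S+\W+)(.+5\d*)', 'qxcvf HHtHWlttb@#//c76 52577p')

4 groups means the one result is a tuple of 4 captured strings — 1 here.

[(' ', 'HHtHW', 'lttb@#//c76 ', '52577')]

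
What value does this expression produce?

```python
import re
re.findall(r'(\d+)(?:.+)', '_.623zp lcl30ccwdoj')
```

Because there's exactly one group, `findall` drops the full match and keeps group 1 from the one hit.

['623']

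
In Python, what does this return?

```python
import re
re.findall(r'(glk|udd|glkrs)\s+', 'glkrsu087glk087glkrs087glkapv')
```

Because there's exactly one group, `findall` drops the full match and keeps group 1 from each hit.
Nothing in the string satisfies the pattern, so the list is empty.

[]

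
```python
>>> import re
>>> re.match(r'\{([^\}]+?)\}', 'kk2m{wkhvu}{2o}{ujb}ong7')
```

None

With `match`, the pattern is implicitly anchored at the beginning.
Here the string doesn't start with a match, so the call returns None.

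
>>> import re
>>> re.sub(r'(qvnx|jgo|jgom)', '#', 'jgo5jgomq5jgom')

'#5#mq5#m'

Branches in `(...|...)` are attempted left-to-right; the first branch that allows the whole pattern to succeed is taken.
Every occurrence is swapped for '#'.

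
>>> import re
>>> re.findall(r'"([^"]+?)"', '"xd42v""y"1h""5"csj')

['xd42v', 'y', '5']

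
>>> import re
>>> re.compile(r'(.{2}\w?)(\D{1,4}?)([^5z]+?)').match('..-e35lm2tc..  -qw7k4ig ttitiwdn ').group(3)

The pattern matches exactly 2 of any character, then optionally a word character (captured); then 1 to 4 of a non-digit (lazy) (captured); then one or more of any character except [5z] (lazy) (captured).
With the lazy modifier that quantifier settles for the fewest repetitions that let the rest of the pattern succeed (the atoms after it are unaffected and can still be greedy).
With `match`, the pattern is implicitly anchored at the beginning.
The match spans [0:4] → '..-e'.
Captured: group 1 = '..', group 2 = '-', group 3 = 'e'.

'e'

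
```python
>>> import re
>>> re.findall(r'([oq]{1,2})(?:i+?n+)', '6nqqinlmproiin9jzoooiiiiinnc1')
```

['qq', 'o', 'oo']

The pattern matches 1 to 2 of one of [oq] (captured); then one or more of the literal 'i' (lazy), then one or more of the literal 'n' (non-capturing group).
Walking the string: at [2:6] match 'qqin', group 1 = 'qq'; at [10:14] match 'oiin', group 1 = 'o'; at [18:27] match 'ooiiiiinn', group 1 = 'oo'.
`findall` collects group 1 from each match (3 total).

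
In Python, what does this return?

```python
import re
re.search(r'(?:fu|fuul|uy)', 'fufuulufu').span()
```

(0, 2)

The match spans [0:2] → 'fu'.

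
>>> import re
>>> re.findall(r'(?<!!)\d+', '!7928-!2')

Because the assertion is negative and zero-width, positions next to the forbidden text are skipped.
Matches: at [2:5] → '928'.
With no groups in the pattern, `findall` gives back each whole match — 1 here.

['928']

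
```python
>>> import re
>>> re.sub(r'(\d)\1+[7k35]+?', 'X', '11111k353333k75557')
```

`\1` has to match the exact text group 1 already captured.
Matches: at [0:6] → '11111k'; at [8:13] → '3333k'; at [14:18] → '5557'.
Each match is replaced by 'X'.

'X35X7X'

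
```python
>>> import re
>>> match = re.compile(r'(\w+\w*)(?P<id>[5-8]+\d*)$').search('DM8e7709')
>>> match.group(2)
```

'709'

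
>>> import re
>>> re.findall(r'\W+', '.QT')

['.']

This matches one or more of a non-word character.
Matches: at [0:1] → '.'.
With no groups in the pattern, `findall` gives back each whole match — 1 here.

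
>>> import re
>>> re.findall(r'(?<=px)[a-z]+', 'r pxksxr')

Because the assertion is zero-width, the text it checks is not consumed and won't appear in the result.
Walking the string: at [4:8] → 'ksxr'.
Since nothing is captured, `findall` lists the 1 matched substring directly.

['ksxr']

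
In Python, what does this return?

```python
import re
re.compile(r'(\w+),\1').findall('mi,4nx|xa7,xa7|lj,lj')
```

`\1` is not a pattern — it's the concrete string captured by group 1, re-applied verbatim.
Because there's exactly one group, `findall` drops the full match and keeps group 1 from each hit.

['xa7', 'lj']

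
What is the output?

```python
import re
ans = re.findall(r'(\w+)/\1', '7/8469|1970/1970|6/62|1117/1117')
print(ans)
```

After group 1 captures some text, `\1` only succeeds where that same text appears again.
Scanning left to right: at [7:16] match '1970/1970', group 1 = '1970'; at [17:20] match '6/6', group 1 = '6'; at [22:31] match '1117/1117', group 1 = '1117'.
One capturing group, so `findall` returns just the captured substring from each match — 3 in all.

['1970', '6', '1117']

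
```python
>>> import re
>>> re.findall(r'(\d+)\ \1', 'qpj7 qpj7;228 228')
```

['228']

`\1` is not a pattern — it's the concrete string captured by group 1, re-applied verbatim.
One capturing group, so `findall` returns just the captured substring from the one match — 1 in all.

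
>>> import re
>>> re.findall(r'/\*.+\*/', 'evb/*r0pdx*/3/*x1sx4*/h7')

['/*r0pdx*/3/*x1sx4*/']

Matches: at [3:22] → '/*r0pdx*/3/*x1sx4*/'.
Since nothing is captured, `findall` lists the 1 matched substring directly.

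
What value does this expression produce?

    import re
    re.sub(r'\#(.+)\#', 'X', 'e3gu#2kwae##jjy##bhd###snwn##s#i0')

'e3guXi0'

`sub` substitutes 'X' at each match site.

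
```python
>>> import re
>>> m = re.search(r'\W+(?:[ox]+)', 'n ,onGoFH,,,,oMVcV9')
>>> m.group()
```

' ,o'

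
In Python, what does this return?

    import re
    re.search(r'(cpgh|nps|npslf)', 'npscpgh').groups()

The match spans [0:3] → 'nps'.
Captured: group 1 = 'nps'.

('nps',)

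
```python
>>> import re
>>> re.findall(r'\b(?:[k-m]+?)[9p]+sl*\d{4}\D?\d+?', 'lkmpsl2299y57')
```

The pattern matches a word boundary (`\b`, zero-width); then one or more of a character in [k-m] (lazy) (non-capturing group); then one or more of one of [9p], then the literal 's', then zero or more of the literal 'l'; then exactly 4 of a digit, then optionally a non-digit, then one or more of a digit (lazy).
Because the quantifier is non-greedy, it stops expanding at the earliest point where the rest of the pattern can succeed.
Matches: at [0:12] → 'lkmpsl2299y5'.
With no groups in the pattern, `findall` gives back each whole match — 1 here.

['lkmpsl2299y5']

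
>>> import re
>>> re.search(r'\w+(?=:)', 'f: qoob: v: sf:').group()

Lookahead/lookbehind check context without consuming it, so the matched span excludes the asserted characters.
`search` walks the string left to right and returns the first match it finds.
The match spans [0:1] → 'f'.

'f'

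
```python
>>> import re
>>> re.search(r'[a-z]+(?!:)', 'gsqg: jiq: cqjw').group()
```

Because the assertion is negative and zero-width, positions next to the forbidden text are skipped.
The match spans [0:3] → 'gsq'.

'gsq'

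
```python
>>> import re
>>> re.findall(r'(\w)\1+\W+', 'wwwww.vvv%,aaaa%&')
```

['w', 'v', 'a']

`\1` is not a pattern — it's the concrete string captured by group 1, re-applied verbatim.
Matches: at [0:6] match 'wwwww.', group 1 = 'w'; at [6:11] match 'vvv%,', group 1 = 'v'; at [11:17] match 'aaaa%&', group 1 = 'a'.
One capturing group, so `findall` returns just the captured substring from each match — 3 in all.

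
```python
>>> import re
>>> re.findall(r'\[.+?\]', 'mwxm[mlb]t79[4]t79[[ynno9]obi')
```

A `+?`/`*?`/`{m,n}?` starts at its minimum and grows only as far as needed for what follows to match.
Walking the string: at [4:9] → '[mlb]'; at [12:15] → '[4]'; at [18:26] → '[[ynno9]'.
`findall` yields the raw match text (3 of them) because the pattern has no groups.

['[mlb]', '[4]', '[[ynno9]']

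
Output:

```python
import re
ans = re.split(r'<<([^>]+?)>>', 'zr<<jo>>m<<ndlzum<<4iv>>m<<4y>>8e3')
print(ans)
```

['zr', 'jo', 'm', 'ndlzum<<4iv', 'm', '4y', '8e3']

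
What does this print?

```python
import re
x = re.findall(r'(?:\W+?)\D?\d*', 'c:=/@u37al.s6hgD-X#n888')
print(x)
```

The pattern matches one or more of a non-word character (lazy) (non-capturing group); then optionally a non-digit, then zero or more of a digit.
The `?` after the quantifier makes it lazy — it takes as little as possible before letting the rest of the pattern try.
Walking the string: at [1:3] → ':='; at [3:5] → '/@'; at [10:13] → '.s6'; at [16:18] → '-X'; at [18:23] → '#n888'.
With no groups in the pattern, `findall` gives back each whole match — 5 here.

[':=', '/@', '.s6', '-X', '#n888']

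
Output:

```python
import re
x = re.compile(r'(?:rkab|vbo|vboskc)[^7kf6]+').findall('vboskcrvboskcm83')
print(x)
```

Branches in `(...|...)` are attempted left-to-right; the first branch that allows the whole pattern to succeed is taken.
Walking the string: at [0:4] → 'vbos'; at [7:11] → 'vbos'.
With no groups in the pattern, `findall` gives back each whole match — 2 here.

['vbos', 'vbos']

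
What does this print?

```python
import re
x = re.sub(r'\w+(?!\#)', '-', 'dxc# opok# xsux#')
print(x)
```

The negative lookahead/lookbehind blocks any match where the forbidden context is present.
Matches: at [0:2] → 'dx'; at [5:8] → 'opo'; at [11:14] → 'xsu'.
Every occurrence is swapped for '-'.

-c# -k# -x#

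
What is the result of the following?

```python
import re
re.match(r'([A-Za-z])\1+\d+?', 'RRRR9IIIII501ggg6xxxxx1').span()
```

`re.match` only tries the pattern at the start of the string.
The match spans [0:5] → 'RRRR9'.

(0, 5)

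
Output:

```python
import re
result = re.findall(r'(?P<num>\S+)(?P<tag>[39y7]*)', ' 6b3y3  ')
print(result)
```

Pattern: one or more of a non-whitespace character (captured as 'num'); then zero or more of one of [39y7] (captured as 'tag').
Scanning left to right: at [1:6] match '6b3y3', groups = ('6b3y3', '').
Multiple groups make `findall` return tuples — one 2-tuple for the one match.

[('6b3y3', '')]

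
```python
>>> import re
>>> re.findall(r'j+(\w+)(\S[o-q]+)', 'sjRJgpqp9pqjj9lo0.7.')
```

[('RJgpqp9pqjj9', 'lo')]

The pattern matches one or more of a literal 'j'; then one or more of a word character (captured); then a non-whitespace character, then one or more of a character in [o-q] (captured).
Matches: at [1:16] match 'jRJgpqp9pqjj9lo', groups = ('RJgpqp9pqjj9', 'lo').
2 groups means the one result is a tuple of 2 captured strings — 1 here.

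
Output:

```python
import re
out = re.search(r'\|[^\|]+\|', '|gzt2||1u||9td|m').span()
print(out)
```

The match spans [0:6] → '|gzt2|'.

(0, 6)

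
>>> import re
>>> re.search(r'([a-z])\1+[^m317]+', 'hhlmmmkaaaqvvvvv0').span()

`\1` is not a pattern — it's the concrete string captured by group 1, re-applied verbatim.
`re.search` tries every starting position until one works.
The match spans [0:3] → 'hhl'.
Captured: group 1 = 'h'.

(0, 3)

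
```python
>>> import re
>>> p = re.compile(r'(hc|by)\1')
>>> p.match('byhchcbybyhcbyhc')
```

`re.match` won't scan ahead — the pattern has to work from the very first character.
Here the string doesn't start with a match, so the call returns None.

None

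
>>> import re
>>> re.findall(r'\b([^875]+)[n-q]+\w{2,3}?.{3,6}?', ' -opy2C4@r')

['o']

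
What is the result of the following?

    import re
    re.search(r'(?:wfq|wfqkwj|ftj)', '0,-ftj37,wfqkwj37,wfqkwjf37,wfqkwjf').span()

`re.search` scans for the first position where the pattern succeeds.
The match spans [3:6] → 'ftj'.

(3, 6)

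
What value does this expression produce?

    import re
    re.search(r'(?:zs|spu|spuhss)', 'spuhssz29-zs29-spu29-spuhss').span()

(0, 3)

Alternation isn't longest-match — the leftmost alternative that fits at this position is chosen.
Unlike `match`, `search` isn't anchored — it looks for the pattern anywhere in the string.
The match spans [0:3] → 'spu'.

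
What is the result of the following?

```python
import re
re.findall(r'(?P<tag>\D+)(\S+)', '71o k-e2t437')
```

This matches one or more of a non-digit (captured as 'tag'); then one or more of a non-whitespace character (captured).
Matches: at [2:12] match 'o k-e2t437', groups = ('o k-e', '2t437').
`findall` packs the 2 group values into a tuple for every match.

[('o k-e', '2t437')]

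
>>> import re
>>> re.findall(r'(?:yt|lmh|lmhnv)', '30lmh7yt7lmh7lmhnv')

['lmh', 'yt', 'lmh', 'lmh']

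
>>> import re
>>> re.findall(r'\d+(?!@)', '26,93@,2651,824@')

['26', '9', '2651', '82']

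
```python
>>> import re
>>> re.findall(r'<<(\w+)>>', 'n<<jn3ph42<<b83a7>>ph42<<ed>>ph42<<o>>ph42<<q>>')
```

Walking the string: at [10:19] match '<<b83a7>>', group 1 = 'b83a7'; at [23:29] match '<<ed>>', group 1 = 'ed'; at [33:38] match '<<o>>', group 1 = 'o'; at [42:47] match '<<q>>', group 1 = 'q'.
One capturing group, so `findall` returns just the captured substring from each match — 4 in all.

['b83a7', 'ed', 'o', 'q']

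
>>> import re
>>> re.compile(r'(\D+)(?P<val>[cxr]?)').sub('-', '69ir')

'69-'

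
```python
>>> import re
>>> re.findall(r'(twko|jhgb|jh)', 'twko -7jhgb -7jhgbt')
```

The regex engine tests alternatives in the order written; an earlier branch that matches wins even if a later one would match more.
Because there's exactly one group, `findall` drops the full match and keeps group 1 from each hit.

['twko', 'jhgb', 'jhgb']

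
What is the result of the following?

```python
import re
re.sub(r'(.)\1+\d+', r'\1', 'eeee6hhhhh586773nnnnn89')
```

A backreference is literal: `\1` must see the identical characters the first group matched.
Matches: at [0:5] → 'eeee6'; at [5:16] → 'hhhhh586773'; at [16:23] → 'nnnnn89'.
Each match is replaced using the text its own group 1 captured.

'ehn'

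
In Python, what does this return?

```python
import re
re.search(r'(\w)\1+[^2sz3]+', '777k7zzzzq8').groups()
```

The match spans [0:5] → '777k7'.
Captured: group 1 = '7'.

('7',)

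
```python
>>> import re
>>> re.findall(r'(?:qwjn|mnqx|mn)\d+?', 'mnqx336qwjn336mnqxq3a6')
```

Walking the string: at [0:5] → 'mnqx3'; at [7:12] → 'qwjn3'.
Since nothing is captured, `findall` lists the 2 matched substrings directly.

['mnqx3', 'qwjn3']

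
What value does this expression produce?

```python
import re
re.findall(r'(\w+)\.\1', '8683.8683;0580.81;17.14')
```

['8683']

The backreference `\1` re-matches whatever the first group consumed, character for character.
With a single group, `findall` returns only what that group captured — 1 item.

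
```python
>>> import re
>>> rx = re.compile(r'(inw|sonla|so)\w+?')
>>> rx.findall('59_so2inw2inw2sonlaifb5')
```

Alternation tries branches left to right and keeps the first one that lets the overall match succeed at that position.
Matches: at [3:6] match 'so2', group 1 = 'so'; at [6:10] match 'inw2', group 1 = 'inw'; at [10:14] match 'inw2', group 1 = 'inw'; at [14:20] match 'sonlai', group 1 = 'sonla'.
One capturing group, so `findall` returns just the captured substring from each match — 4 in all.

['so', 'inw', 'inw', 'sonla']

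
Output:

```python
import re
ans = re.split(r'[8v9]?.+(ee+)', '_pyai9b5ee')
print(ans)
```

The pattern matches optionally one of [8v9], then one or more of any character; then a literal 'e', then one or more of a literal 'e' (captured).
Matches to split on: at [0:10] → '_pyai9b5ee'.
`re.split` interleaves the captured-group text with the surrounding fragments.

['', 'ee', '']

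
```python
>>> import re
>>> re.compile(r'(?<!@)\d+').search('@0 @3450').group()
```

The negative lookahead/lookbehind blocks any match where the forbidden context is present.
`re.search` tries every starting position until one works.
The match spans [5:8] → '450'.

'450'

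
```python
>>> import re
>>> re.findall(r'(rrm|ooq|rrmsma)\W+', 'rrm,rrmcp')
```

Matches: at [0:4] match 'rrm,', group 1 = 'rrm'.
One capturing group, so `findall` returns just the captured substring from the one match — 1 in all.

['rrm']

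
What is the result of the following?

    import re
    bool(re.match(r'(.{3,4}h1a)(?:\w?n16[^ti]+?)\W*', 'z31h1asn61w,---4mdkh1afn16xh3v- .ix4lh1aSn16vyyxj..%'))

False

`re.match` won't scan ahead — the pattern has to work from the very first character.
Here position 0 doesn't satisfy it, so the call returns None, and `bool(None)` is False.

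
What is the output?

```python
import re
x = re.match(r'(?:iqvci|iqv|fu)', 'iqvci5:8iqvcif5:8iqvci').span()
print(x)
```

Branches in `(...|...)` are attempted left-to-right; the first branch that allows the whole pattern to succeed is taken.
`re.match` won't scan ahead — the pattern has to work from the very first character.
The match spans [0:5] → 'iqvci'.

(0, 5)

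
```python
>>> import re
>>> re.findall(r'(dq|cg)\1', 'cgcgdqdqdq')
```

`\1` has to match the exact text group 1 already captured.
`findall` collects group 1 from each match (2 total).

['cg', 'dq']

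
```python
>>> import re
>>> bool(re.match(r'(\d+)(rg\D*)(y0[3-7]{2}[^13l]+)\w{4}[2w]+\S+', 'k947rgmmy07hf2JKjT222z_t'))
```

False

The pattern matches one or more of a digit (captured); then the literal 'rg', then zero or more of a non-digit (captured); then the literal 'y0', then exactly 2 of a character in [3-7], then one or more of any character except [13l] (captured); then exactly 4 of a word character, then one or more of one of [2w]; then one or more of a non-whitespace character.
With `match`, the pattern is implicitly anchored at the beginning.
Here the pattern fails at index 0, so the call returns None, and `bool(None)` is False.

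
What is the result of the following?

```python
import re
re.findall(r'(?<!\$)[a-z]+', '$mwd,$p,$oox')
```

A negative assertion filters positions out without eating any characters.
Walking the string: at [2:4] → 'wd'; at [10:12] → 'ox'.
With no groups in the pattern, `findall` gives back each whole match — 2 here.

['wd', 'ox']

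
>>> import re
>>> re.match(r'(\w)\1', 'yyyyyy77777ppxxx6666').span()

(0, 2)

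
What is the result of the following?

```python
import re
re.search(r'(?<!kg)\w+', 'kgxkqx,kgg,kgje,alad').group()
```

Because the assertion is negative and zero-width, positions next to the forbidden text are skipped.
`re.search` tries every starting position until one works.
The match spans [0:6] → 'kgxkqx'.

'kgxkqx'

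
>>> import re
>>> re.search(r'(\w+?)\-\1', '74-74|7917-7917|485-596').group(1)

The match spans [0:5] → '74-74'.
Captured: group 1 = '74'.

'74'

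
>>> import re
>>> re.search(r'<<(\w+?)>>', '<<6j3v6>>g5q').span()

(0, 9)

`search` walks the string left to right and returns the first match it finds.
The match spans [0:9] → '<<6j3v6>>'.
Captured: group 1 = '6j3v6'.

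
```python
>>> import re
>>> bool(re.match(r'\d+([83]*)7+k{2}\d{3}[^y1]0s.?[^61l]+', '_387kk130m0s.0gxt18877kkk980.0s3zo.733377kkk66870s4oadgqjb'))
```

False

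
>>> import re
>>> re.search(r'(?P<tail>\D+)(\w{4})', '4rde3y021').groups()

('rde', '3y02')

The match spans [1:8] → 'rde3y02'.
Captured: group 1 = 'rde', group 2 = '3y02'.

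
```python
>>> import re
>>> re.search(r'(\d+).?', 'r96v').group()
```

'96v'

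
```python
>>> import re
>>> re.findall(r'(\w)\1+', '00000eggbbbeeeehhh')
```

['0', 'g', 'b', 'e', 'h']

`\1` is not a pattern — it's the concrete string captured by group 1, re-applied verbatim.
One capturing group, so `findall` returns just the captured substring from each match — 5 in all.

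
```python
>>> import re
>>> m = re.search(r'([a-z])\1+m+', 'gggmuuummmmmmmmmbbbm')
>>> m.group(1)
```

The backreference `\1` re-matches whatever the first group consumed, character for character.
`re.search` scans for the first position where the pattern succeeds.
The match spans [0:4] → 'gggm'.
Captured: group 1 = 'g'.

'g'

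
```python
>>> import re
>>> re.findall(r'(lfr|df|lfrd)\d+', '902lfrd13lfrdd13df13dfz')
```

Matches: at [3:9] match 'lfrd13', group 1 = 'lfrd'; at [16:20] match 'df13', group 1 = 'df'.
With a single group, `findall` returns only what that group captured — 2 items.

['lfrd', 'df']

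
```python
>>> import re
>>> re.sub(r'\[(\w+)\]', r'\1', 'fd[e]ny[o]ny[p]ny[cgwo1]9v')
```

Matches: at [2:5] → '[e]'; at [7:10] → '[o]'; at [12:15] → '[p]'; at [17:24] → '[cgwo1]'.
The replacement refers to a captured group, so each match is rewritten using its own captured text.

'fdenyonypnycgwo19v'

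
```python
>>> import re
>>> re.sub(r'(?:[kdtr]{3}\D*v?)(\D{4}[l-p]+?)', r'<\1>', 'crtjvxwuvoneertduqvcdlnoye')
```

'crtjvxwuvonee<cdlno>ye'

This matches exactly 3 of one of [kdtr], then zero or more of a non-digit, then optionally the literal 'v' (non-capturing group); then exactly 4 of a non-digit, then one or more of a character in [l-p] (lazy) (captured).
Matches: at [13:24] → 'rtduqvcdlno'.
`\1` in the replacement pulls in group 1's text for each match.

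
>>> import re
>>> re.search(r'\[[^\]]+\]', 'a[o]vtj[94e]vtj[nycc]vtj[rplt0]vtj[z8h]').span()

(1, 4)

The match spans [1:4] → '[o]'.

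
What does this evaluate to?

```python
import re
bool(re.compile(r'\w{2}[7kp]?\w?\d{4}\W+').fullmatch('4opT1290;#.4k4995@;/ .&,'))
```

This matches exactly 2 of a word character, then optionally one of [7kp]; then optionally a word character, then exactly 4 of a digit, then one or more of a non-word character.
`fullmatch` succeeds only if the pattern covers the string from start to end.
Here the pattern can't cover the whole string, so the call returns None, and `bool(None)` is False.

False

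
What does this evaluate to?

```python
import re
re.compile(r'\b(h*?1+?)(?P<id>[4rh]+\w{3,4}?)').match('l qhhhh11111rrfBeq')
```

None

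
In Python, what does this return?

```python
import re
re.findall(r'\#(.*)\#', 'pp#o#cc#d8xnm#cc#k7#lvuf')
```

['o#cc#d8xnm#cc#k7']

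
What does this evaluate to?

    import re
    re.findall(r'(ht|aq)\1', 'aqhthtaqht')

After group 1 captures some text, `\1` only succeeds where that same text appears again.
`findall` collects group 1 from the one match (1 total).

['ht']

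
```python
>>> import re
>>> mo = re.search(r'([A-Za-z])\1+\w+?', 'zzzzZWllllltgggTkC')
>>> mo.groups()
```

The backreference `\1` re-matches whatever the first group consumed, character for character.
`re.search` tries every starting position until one works.
The match spans [0:5] → 'zzzzZ'.
Captured: group 1 = 'z'.

('z',)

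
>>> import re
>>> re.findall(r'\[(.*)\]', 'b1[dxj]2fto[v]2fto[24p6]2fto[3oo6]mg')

['dxj]2fto[v]2fto[24p6]2fto[3oo6']

One capturing group, so `findall` returns just the captured substring from the one match — 1 in all.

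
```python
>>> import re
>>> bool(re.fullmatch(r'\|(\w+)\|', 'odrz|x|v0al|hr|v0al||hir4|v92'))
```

For `fullmatch`, every character of the input must be accounted for by the pattern.
Here there's no way to consume every character, so the call returns None, and `bool(None)` is False.

False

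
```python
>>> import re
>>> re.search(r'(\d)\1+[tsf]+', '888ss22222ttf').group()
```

'888ss'

After group 1 captures some text, `\1` only succeeds where that same text appears again.
`search` walks the string left to right and returns the first match it finds.
The match spans [0:5] → '888ss'.
Captured: group 1 = '8'.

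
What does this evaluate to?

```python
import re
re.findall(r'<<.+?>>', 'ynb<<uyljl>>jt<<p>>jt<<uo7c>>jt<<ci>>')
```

Since nothing is captured, `findall` lists the 4 matched substrings directly.

['<<uyljl>>', '<<p>>', '<<uo7c>>', '<<ci>>']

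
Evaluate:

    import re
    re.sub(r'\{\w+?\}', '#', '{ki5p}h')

Matches: at [0:6] → '{ki5p}'.
Every occurrence is swapped for '#'.

'#h'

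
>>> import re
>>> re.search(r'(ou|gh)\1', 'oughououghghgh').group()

'ouou'

After group 1 captures some text, `\1` only succeeds where that same text appears again.
`search` walks the string left to right and returns the first match it finds.
The match spans [4:8] → 'ouou'.
Captured: group 1 = 'ou'.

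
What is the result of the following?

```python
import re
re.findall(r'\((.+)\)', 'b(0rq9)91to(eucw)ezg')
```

One capturing group, so `findall` returns just the captured substring from the one match — 1 in all.

['0rq9)91to(eucw']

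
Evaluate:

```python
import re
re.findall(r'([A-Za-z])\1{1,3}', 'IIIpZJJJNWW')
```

['I', 'J', 'W']

After group 1 captures some text, `\1` only succeeds where that same text appears again.
Matches: at [0:3] match 'III', group 1 = 'I'; at [5:8] match 'JJJ', group 1 = 'J'; at [9:11] match 'WW', group 1 = 'W'.
`findall` collects group 1 from each match (3 total).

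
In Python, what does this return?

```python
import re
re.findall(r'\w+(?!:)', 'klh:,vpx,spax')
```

['kl', 'vpx', 'spax']

Because the assertion is negative and zero-width, positions next to the forbidden text are skipped.
With no groups in the pattern, `findall` gives back each whole match — 3 here.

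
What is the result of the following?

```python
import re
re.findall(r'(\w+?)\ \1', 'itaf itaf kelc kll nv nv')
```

After group 1 captures some text, `\1` only succeeds where that same text appears again.
Walking the string: at [0:9] match 'itaf itaf', group 1 = 'itaf'; at [19:24] match 'nv nv', group 1 = 'nv'.
Because there's exactly one group, `findall` drops the full match and keeps group 1 from each hit.

['itaf', 'nv']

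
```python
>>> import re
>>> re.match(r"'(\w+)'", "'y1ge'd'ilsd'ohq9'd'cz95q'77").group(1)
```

'y1ge'

The match spans [0:6] → "'y1ge'".
Captured: group 1 = 'y1ge'.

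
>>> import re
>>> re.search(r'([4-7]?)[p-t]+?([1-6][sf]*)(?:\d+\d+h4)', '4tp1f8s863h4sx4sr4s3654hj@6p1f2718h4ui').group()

'6p1f2718h4'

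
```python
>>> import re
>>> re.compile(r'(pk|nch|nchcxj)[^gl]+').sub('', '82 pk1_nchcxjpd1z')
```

'82 '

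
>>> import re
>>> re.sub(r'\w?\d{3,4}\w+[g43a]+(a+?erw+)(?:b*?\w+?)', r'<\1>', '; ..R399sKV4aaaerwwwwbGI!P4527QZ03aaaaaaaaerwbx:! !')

A `+?`/`*?`/`{m,n}?` starts at its minimum and grows only as far as needed for what follows to match.
The replacement refers to a captured group, so each match is rewritten using its own captured text.

'; ..<aerwwww>GI!<aerw>x:! !'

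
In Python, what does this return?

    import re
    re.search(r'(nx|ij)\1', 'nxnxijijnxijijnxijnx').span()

(0, 4)

The backreference `\1` re-matches whatever the first group consumed, character for character.
`search` walks the string left to right and returns the first match it finds.
The match spans [0:4] → 'nxnx'.
Captured: group 1 = 'nx'.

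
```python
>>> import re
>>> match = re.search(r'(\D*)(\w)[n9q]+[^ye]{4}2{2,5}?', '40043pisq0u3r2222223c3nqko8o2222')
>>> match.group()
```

'pisq0u3r22'

Pattern: zero or more of a non-digit (captured); then a word character (captured); then one or more of one of [n9q], then exactly 4 of any character except [ye], then 2 to 5 of the literal '2' (lazy).
The match spans [5:15] → 'pisq0u3r22'.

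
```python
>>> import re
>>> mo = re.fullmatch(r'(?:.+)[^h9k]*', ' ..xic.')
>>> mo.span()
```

This matches one or more of any character (non-capturing group); then zero or more of any character except [h9k].
`fullmatch` succeeds only if the pattern covers the string from start to end.
The match spans [0:7] → ' ..xic.'.

(0, 7)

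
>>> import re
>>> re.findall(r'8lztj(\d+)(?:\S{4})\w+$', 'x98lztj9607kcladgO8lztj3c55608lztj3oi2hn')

The pattern matches the literal '8lz', then the literal 'tj'; then one or more of a digit (captured); then exactly 4 of a non-whitespace character (non-capturing group); then one or more of a word character; then anchored at the end.
Because there's exactly one group, `findall` drops the full match and keeps group 1 from the one hit.

['9607']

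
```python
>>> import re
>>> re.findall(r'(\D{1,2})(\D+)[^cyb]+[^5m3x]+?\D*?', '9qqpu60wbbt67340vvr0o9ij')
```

With 2 capturing groups, `findall` returns a 2-tuple per match.

[('qq', 'pu'), ('b', 't')]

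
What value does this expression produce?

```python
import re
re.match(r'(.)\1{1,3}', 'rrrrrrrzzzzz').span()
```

(0, 4)

`\1` has to match the exact text group 1 already captured.
`re.match` only tries the pattern at the start of the string.
The match spans [0:4] → 'rrrr'.
Captured: group 1 = 'r'.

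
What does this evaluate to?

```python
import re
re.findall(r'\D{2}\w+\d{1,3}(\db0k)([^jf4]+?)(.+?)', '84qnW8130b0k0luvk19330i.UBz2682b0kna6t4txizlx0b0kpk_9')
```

[('0b0k', '0', 'l'), ('2b0k', 'n', 'a')]

The pattern matches exactly 2 of a non-digit, then one or more of a word character, then 1 to 3 of a digit; then a digit, then the literal 'b0k' (captured); then one or more of any character except [jf4] (lazy) (captured); then one or more of any character (lazy) (captured).
Because the quantifier is non-greedy, it stops expanding at the earliest point where the rest of the pattern can succeed.
Scanning left to right: at [2:14] match 'qnW8130b0k0l', groups = ('0b0k', '0', 'l'); at [22:36] match 'i.UBz2682b0kna', groups = ('2b0k', 'n', 'a').
3 groups means each result is a tuple of 3 captured strings — 2 here.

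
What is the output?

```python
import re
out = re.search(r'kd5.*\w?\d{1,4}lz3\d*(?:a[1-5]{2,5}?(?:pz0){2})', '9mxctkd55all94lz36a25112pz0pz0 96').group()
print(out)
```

Pattern: the literal 'kd5', then zero or more of any character; then optionally a word character, then 1 to 4 of a digit; then the literal 'lz3', then zero or more of a digit; then the literal 'a', then 2 to 5 of a character in [1-5] (lazy), then the literal 'pz0' repeated 2 times (non-capturing group).
Unlike `match`, `search` isn't anchored — it looks for the pattern anywhere in the string.
The match spans [5:30] → 'kd55all94lz36a25112pz0pz0'.

kd55all94lz36a25112pz0pz0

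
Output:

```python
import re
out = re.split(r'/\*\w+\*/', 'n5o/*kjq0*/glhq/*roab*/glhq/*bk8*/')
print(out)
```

Matches to split on: at [3:11] → '/*kjq0*/'; at [15:23] → '/*roab*/'; at [27:34] → '/*bk8*/'.
The string is cut at each match, leaving 4 pieces.

['n5o', 'glhq', 'glhq', '']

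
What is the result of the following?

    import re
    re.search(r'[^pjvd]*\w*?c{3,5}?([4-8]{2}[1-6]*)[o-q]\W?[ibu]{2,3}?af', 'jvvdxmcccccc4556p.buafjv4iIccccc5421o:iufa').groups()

The match spans [0:22] → 'jvvdxmcccccc4556p.buaf'.
Captured: group 1 = '4556'.

('4556',)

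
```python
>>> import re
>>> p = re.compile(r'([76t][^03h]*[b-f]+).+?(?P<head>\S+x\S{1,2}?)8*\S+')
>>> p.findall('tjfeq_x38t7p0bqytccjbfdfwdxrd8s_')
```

This matches one of [76t], then zero or more of any character except [03h], then one or more of a character in [b-f] (captured); then one or more of any character (lazy); then one or more of a non-whitespace character, then the literal 'x', then 1 to 2 of a non-whitespace character (lazy) (captured as 'head'); then zero or more of a literal '8', then one or more of a non-whitespace character.
The `?` after the quantifier makes it lazy — it takes as little as possible before letting the rest of the pattern try.
Matches: at [0:32] match 'tjfeq_x38t7p0bqytccjbfdfwdxrd8s_', groups = ('tjfe', '_x38t7p0bqytccjbfdfwdxr').
`findall` packs the 2 group values into a tuple for every match.

[('tjfe', '_x38t7p0bqytccjbfdfwdxr')]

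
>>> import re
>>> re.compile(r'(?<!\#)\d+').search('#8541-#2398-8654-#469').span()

(2, 5)

`(?!…)`/`(?<!…)` only lets a position through if the neighbouring text does NOT match; no characters are consumed.
`re.search` tries every starting position until one works.
The match spans [2:5] → '541'.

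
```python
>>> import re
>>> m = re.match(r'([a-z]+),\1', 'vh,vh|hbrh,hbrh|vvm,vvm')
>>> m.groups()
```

('vh',)

A backreference is literal: `\1` must see the identical characters the first group matched.
With `match`, the pattern is implicitly anchored at the beginning.
The match spans [0:5] → 'vh,vh'.
Captured: group 1 = 'vh'.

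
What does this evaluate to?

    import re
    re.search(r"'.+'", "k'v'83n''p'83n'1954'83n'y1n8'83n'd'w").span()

The match spans [1:35] → "'v'83n''p'83n'1954'83n'y1n8'83n'd'".

(1, 35)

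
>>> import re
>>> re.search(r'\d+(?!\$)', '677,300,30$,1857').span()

(0, 3)

A negative assertion filters positions out without eating any characters.
`search` walks the string left to right and returns the first match it finds.
The match spans [0:3] → '677'.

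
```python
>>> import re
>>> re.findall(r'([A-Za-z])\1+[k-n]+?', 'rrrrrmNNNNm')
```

['r', 'N']

After group 1 captures some text, `\1` only succeeds where that same text appears again.
Matches: at [0:6] match 'rrrrrm', group 1 = 'r'; at [6:11] match 'NNNNm', group 1 = 'N'.
`findall` collects group 1 from each match (2 total).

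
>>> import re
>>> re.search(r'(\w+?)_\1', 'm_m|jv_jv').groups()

('m',)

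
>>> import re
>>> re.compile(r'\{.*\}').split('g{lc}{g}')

['g', '']

`split` removes every match and returns the 2 fragments in between.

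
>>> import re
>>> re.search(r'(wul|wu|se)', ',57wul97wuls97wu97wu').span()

(3, 6)

The regex engine tests alternatives in the order written; an earlier branch that matches wins even if a later one would match more.
`search` walks the string left to right and returns the first match it finds.
The match spans [3:6] → 'wul'.
Captured: group 1 = 'wul'.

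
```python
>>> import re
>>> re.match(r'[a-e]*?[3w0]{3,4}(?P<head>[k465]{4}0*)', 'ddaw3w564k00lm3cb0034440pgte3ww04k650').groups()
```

The match spans [0:12] → 'ddaw3w564k00'.
Captured: group 1 = '564k00'.

('564k00',)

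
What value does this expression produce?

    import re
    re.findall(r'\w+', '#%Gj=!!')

['Gj']

This matches one or more of a word character.
Since nothing is captured, `findall` lists the 1 matched substring directly.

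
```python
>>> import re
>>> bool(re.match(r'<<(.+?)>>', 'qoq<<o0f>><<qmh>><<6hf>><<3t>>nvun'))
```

`re.match` won't scan ahead — the pattern has to work from the very first character.
Here position 0 doesn't satisfy it, so the call returns None, and `bool(None)` is False.

False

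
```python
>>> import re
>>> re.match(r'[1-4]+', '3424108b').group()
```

'34241'

Pattern: one or more of a character in [1-4].
`re.match` only tries the pattern at the start of the string.
The match spans [0:5] → '34241'.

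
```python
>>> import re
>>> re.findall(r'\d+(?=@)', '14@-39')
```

The `(?=…)`/`(?<=…)` assertion just peeks at neighbouring text; it doesn't advance the match position.
With no groups in the pattern, `findall` gives back each whole match — 1 here.

['14']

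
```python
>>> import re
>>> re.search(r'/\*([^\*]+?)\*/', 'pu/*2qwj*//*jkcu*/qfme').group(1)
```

'2qwj'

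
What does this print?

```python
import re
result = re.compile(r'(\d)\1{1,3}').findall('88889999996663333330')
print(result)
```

['8', '9', '9', '6', '3', '3']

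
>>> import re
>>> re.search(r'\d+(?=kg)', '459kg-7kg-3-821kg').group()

Lookahead/lookbehind check context without consuming it, so the matched span excludes the asserted characters.
Unlike `match`, `search` isn't anchored — it looks for the pattern anywhere in the string.
The match spans [0:3] → '459'.

'459'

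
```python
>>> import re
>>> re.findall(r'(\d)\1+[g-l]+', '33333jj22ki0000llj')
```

`\1` is not a pattern — it's the concrete string captured by group 1, re-applied verbatim.
`findall` collects group 1 from each match (3 total).

['3', '2', '0']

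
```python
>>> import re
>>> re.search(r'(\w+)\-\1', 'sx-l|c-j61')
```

None

`\1` has to match the exact text group 1 already captured.
Unlike `match`, `search` isn't anchored — it looks for the pattern anywhere in the string.
Here the pattern never matches, so the call returns None.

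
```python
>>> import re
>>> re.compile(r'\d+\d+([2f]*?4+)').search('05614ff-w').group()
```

'05614'

The match spans [0:5] → '05614'.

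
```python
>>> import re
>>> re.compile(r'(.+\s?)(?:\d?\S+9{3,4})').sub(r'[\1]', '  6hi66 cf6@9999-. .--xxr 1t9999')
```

'[  6hi66 cf6@9999-. .--xxr 1t]'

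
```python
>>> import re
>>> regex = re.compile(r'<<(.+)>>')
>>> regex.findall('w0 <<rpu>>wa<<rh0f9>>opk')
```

['rpu>>wa<<rh0f9']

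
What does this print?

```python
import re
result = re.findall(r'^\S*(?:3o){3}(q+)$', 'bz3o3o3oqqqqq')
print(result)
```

['qqqqq']

The pattern matches anchored at the start of the string; then zero or more of a non-whitespace character, then the literal '3o' repeated 3 times; then one or more of a literal 'q' (captured); then anchored at the end.
`findall` collects group 1 from the one match (1 total).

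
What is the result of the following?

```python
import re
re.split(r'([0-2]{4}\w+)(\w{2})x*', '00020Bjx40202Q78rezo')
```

['', '00020Bjx40202Q78re', 'zo', '']

The pattern matches exactly 4 of a character in [0-2], then one or more of a word character (captured); then exactly 2 of a word character (captured); then zero or more of a literal 'x'.
Matches to split on: at [0:20] → '00020Bjx40202Q78rezo'.
Because the pattern has a capturing group, `split` also inserts each captured text between the pieces.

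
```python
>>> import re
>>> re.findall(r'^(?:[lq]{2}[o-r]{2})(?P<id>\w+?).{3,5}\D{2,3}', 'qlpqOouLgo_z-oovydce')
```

['O']

The pattern matches anchored at the start of the string; then exactly 2 of one of [lq], then exactly 2 of a character in [o-r] (non-capturing group); then one or more of a word character (lazy) (captured as 'id'); then 3 to 5 of any character, then 2 to 3 of a non-digit.
With the lazy modifier that quantifier settles for the fewest repetitions that let the rest of the pattern succeed (the atoms after it are unaffected and can still be greedy).
Walking the string: at [0:13] match 'qlpqOouLgo_z-', group 1 = 'O'.
With a single group, `findall` returns only what that group captured — 1 item.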